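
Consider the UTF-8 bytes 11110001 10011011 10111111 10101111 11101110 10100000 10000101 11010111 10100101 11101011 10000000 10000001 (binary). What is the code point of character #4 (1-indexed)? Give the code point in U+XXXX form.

Offset 0: leading byte 0xF1 = 11110001 → 4-byte char #1 = F1 9B BF AF.
Offset 4: leading byte 0xEE = 11101110 → 3-byte char #2 = EE A0 85.
Offset 7: leading byte 0xD7 = 11010111 → 2-byte char #3 = D7 A5.
Offset 9: leading byte 0xEB = 11101011 → 3-byte char #4 = EB 80 81.
Leading byte 0xEB = 11101011 matches 1110xxxx → 3-byte sequence.
Byte 1: 0xEB = 11101011, payload 1011 (4 bits).
Byte 2: 0x80 = 10000000 (10xxxxxx ✓), payload 000000.
Byte 3: 0x81 = 10000001 (10xxxxxx ✓), payload 000001.
Concatenate: 1011000000000001 = 0xB001 (16 bits → U+B001).

U+B001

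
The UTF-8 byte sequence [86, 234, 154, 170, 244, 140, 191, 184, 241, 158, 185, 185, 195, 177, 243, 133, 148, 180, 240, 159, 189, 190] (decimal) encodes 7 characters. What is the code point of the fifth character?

U+00F1

Offset 0: leading byte 0x56 = 01010110 → 1-byte char #1 = 56.
Offset 1: leading byte 0xEA = 11101010 → 3-byte char #2 = EA 9A AA.
Offset 4: leading byte 0xF4 = 11110100 → 4-byte char #3 = F4 8C BF B8.
Offset 8: leading byte 0xF1 = 11110001 → 4-byte char #4 = F1 9E B9 B9.
Offset 12: leading byte 0xC3 = 11000011 → 2-byte char #5 = C3 B1.
Leading byte 0xC3 = 11000011 matches 110xxxxx → 2-byte sequence.
Byte 1: 0xC3 = 11000011, payload 00011 (5 bits).
Byte 2: 0xB1 = 10110001 (10xxxxxx ✓), payload 110001.
Concatenate: 00011110001 = 0xF1 (11 bits → U+00F1).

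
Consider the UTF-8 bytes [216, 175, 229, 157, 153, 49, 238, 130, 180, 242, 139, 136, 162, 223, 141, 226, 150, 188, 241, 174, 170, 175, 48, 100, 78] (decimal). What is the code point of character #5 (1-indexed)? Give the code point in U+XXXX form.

U+8B222

Offset 0: leading byte 0xD8 = 11011000 → 2-byte char #1 = D8 AF.
Offset 2: leading byte 0xE5 = 11100101 → 3-byte char #2 = E5 9D 99.
Offset 5: leading byte 0x31 = 00110001 → 1-byte char #3 = 31.
Offset 6: leading byte 0xEE = 11101110 → 3-byte char #4 = EE 82 B4.
Offset 9: leading byte 0xF2 = 11110010 → 4-byte char #5 = F2 8B 88 A2.
Leading byte 0xF2 = 11110010 matches 11110xxx → 4-byte sequence.
Byte 1: 0xF2 = 11110010, payload 010 (3 bits).
Byte 2: 0x8B = 10001011 (10xxxxxx ✓), payload 001011.
Byte 3: 0x88 = 10001000 (10xxxxxx ✓), payload 001000.
Byte 4: 0xA2 = 10100010 (10xxxxxx ✓), payload 100010.
Concatenate: 010001011001000100010 = 0x8B222 (21 bits → U+8B222).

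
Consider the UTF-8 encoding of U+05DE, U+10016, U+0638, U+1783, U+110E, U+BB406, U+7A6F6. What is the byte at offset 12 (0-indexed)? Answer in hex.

U+05DE → 2-byte form D7 9E at offsets 0–1.
U+10016 → 4-byte form F0 90 80 96 at offsets 2–5.
U+0638 → 2-byte form D8 B8 at offsets 6–7.
U+1783 → 3-byte form E1 9E 83 at offsets 8–10.
U+110E → 3-byte form E1 84 8E at offsets 11–13.
Offset 12 falls in char 5's range; it's byte 2 of E1 84 8E = 0x84.

0x84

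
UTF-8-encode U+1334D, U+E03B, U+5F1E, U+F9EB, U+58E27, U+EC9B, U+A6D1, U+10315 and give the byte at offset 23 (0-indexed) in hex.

U+1334D → 4-byte form F0 93 8D 8D at offsets 0–3.
U+E03B → 3-byte form EE 80 BB at offsets 4–6.
U+5F1E → 3-byte form E5 BC 9E at offsets 7–9.
U+F9EB → 3-byte form EF A7 AB at offsets 10–12.
U+58E27 → 4-byte form F1 98 B8 A7 at offsets 13–16.
U+EC9B → 3-byte form EE B2 9B at offsets 17–19.
U+A6D1 → 3-byte form EA 9B 91 at offsets 20–22.
U+10315 → 4-byte form F0 90 8C 95 at offsets 23–26.
Offset 23 falls in char 8's range; it's byte 1 of F0 90 8C 95 = 0xF0.

0xF0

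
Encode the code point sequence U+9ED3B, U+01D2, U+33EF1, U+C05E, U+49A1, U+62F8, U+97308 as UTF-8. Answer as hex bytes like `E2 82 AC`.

F2 9E B4 BB C7 92 F0 B3 BB B1 EC 81 9E E4 A6 A1 E6 8B B8 F2 97 8C 88

U+9ED3B: 4-byte form → F2 9E B4 BB.
U+01D2: 2-byte form → C7 92.
U+33EF1: 4-byte form → F0 B3 BB B1.
U+C05E: 3-byte form → EC 81 9E.
U+49A1: 3-byte form → E4 A6 A1.
U+62F8: 3-byte form → E6 8B B8.
U+97308: 4-byte form → F2 97 8C 88.
Concatenated (23 bytes): F2 9E B4 BB C7 92 F0 B3 BB B1 EC 81 9E E4 A6 A1 E6 8B B8 F2 97 8C 88.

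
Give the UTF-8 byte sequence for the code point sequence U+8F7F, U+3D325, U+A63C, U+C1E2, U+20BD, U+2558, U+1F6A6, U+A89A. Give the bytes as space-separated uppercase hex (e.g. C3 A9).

U+8F7F: 3-byte form → E8 BD BF.
U+3D325: 4-byte form → F0 BD 8C A5.
U+A63C: 3-byte form → EA 98 BC.
U+C1E2: 3-byte form → EC 87 A2.
U+20BD: 3-byte form → E2 82 BD.
U+2558: 3-byte form → E2 95 98.
U+1F6A6: 4-byte form → F0 9F 9A A6.
U+A89A: 3-byte form → EA A2 9A.
Concatenated (26 bytes): E8 BD BF F0 BD 8C A5 EA 98 BC EC 87 A2 E2 82 BD E2 95 98 F0 9F 9A A6 EA A2 9A.

E8 BD BF F0 BD 8C A5 EA 98 BC EC 87 A2 E2 82 BD E2 95 98 F0 9F 9A A6 EA A2 9A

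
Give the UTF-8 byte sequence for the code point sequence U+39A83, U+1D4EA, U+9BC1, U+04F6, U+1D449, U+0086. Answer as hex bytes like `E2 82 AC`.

F0 B9 AA 83 F0 9D 93 AA E9 AF 81 D3 B6 F0 9D 91 89 C2 86

U+39A83: 4-byte form → F0 B9 AA 83.
U+1D4EA: 4-byte form → F0 9D 93 AA.
U+9BC1: 3-byte form → E9 AF 81.
U+04F6: 2-byte form → D3 B6.
U+1D449: 4-byte form → F0 9D 91 89.
U+0086: 2-byte form → C2 86.
Concatenated (19 bytes): F0 B9 AA 83 F0 9D 93 AA E9 AF 81 D3 B6 F0 9D 91 89 C2 86.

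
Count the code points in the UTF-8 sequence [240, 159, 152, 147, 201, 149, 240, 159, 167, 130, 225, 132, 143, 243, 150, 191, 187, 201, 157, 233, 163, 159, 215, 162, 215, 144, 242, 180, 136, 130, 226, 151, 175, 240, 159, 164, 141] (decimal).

Byte at offset 0: 0xF0 = 11110000 → 4-byte char (#1). Advance 4.
Byte at offset 4: 0xC9 = 11001001 → 2-byte char (#2). Advance 2.
Byte at offset 6: 0xF0 = 11110000 → 4-byte char (#3). Advance 4.
Byte at offset 10: 0xE1 = 11100001 → 3-byte char (#4). Advance 3.
Byte at offset 13: 0xF3 = 11110011 → 4-byte char (#5). Advance 4.
Byte at offset 17: 0xC9 = 11001001 → 2-byte char (#6). Advance 2.
Byte at offset 19: 0xE9 = 11101001 → 3-byte char (#7). Advance 3.
Byte at offset 22: 0xD7 = 11010111 → 2-byte char (#8). Advance 2.
Byte at offset 24: 0xD7 = 11010111 → 2-byte char (#9). Advance 2.
Byte at offset 26: 0xF2 = 11110010 → 4-byte char (#10). Advance 4.
Byte at offset 30: 0xE2 = 11100010 → 3-byte char (#11). Advance 3.
Byte at offset 33: 0xF0 = 11110000 → 4-byte char (#12). Advance 4.
Reached end at offset 37 after 12 code points.

12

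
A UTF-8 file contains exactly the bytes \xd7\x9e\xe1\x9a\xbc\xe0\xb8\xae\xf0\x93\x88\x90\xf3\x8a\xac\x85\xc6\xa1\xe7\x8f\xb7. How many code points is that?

Byte at offset 0: 0xD7 = 11010111 → 2-byte char (#1). Advance 2.
Byte at offset 2: 0xE1 = 11100001 → 3-byte char (#2). Advance 3.
Byte at offset 5: 0xE0 = 11100000 → 3-byte char (#3). Advance 3.
Byte at offset 8: 0xF0 = 11110000 → 4-byte char (#4). Advance 4.
Byte at offset 12: 0xF3 = 11110011 → 4-byte char (#5). Advance 4.
Byte at offset 16: 0xC6 = 11000110 → 2-byte char (#6). Advance 2.
Byte at offset 18: 0xE7 = 11100111 → 3-byte char (#7). Advance 3.
Reached end at offset 21 after 7 code points.

7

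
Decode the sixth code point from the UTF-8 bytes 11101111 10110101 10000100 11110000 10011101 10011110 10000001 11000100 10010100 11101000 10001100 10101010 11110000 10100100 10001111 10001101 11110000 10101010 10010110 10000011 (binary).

Offset 0: leading byte 0xEF = 11101111 → 3-byte char #1 = EF B5 84.
Offset 3: leading byte 0xF0 = 11110000 → 4-byte char #2 = F0 9D 9E 81.
Offset 7: leading byte 0xC4 = 11000100 → 2-byte char #3 = C4 94.
Offset 9: leading byte 0xE8 = 11101000 → 3-byte char #4 = E8 8C AA.
Offset 12: leading byte 0xF0 = 11110000 → 4-byte char #5 = F0 A4 8F 8D.
Offset 16: leading byte 0xF0 = 11110000 → 4-byte char #6 = F0 AA 96 83.
Leading byte 0xF0 = 11110000 matches 11110xxx → 4-byte sequence.
Byte 1: 0xF0 = 11110000, payload 000 (3 bits).
Byte 2: 0xAA = 10101010 (10xxxxxx ✓), payload 101010.
Byte 3: 0x96 = 10010110 (10xxxxxx ✓), payload 010110.
Byte 4: 0x83 = 10000011 (10xxxxxx ✓), payload 000011.
Concatenate: 000101010010110000011 = 0x2A583 (21 bits → U+2A583).

U+2A583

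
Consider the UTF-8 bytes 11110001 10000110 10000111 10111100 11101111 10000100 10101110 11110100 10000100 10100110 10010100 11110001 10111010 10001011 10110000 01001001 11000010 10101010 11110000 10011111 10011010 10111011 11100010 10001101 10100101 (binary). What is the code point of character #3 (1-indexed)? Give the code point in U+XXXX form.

U+104994

Offset 0: leading byte 0xF1 = 11110001 → 4-byte char #1 = F1 86 87 BC.
Offset 4: leading byte 0xEF = 11101111 → 3-byte char #2 = EF 84 AE.
Offset 7: leading byte 0xF4 = 11110100 → 4-byte char #3 = F4 84 A6 94.
Leading byte 0xF4 = 11110100 matches 11110xxx → 4-byte sequence.
Byte 1: 0xF4 = 11110100, payload 100 (3 bits).
Byte 2: 0x84 = 10000100 (10xxxxxx ✓), payload 000100.
Byte 3: 0xA6 = 10100110 (10xxxxxx ✓), payload 100110.
Byte 4: 0x94 = 10010100 (10xxxxxx ✓), payload 010100.
Concatenate: 100000100100110010100 = 0x104994 (21 bits → U+104994).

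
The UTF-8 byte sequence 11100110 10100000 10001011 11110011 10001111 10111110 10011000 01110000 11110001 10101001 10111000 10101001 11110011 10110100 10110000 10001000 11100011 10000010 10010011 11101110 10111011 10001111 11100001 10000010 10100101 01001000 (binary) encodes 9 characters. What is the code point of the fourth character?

Offset 0: leading byte 0xE6 = 11100110 → 3-byte char #1 = E6 A0 8B.
Offset 3: leading byte 0xF3 = 11110011 → 4-byte char #2 = F3 8F BE 98.
Offset 7: leading byte 0x70 = 01110000 → 1-byte char #3 = 70.
Offset 8: leading byte 0xF1 = 11110001 → 4-byte char #4 = F1 A9 B8 A9.
Leading byte 0xF1 = 11110001 matches 11110xxx → 4-byte sequence.
Byte 1: 0xF1 = 11110001, payload 001 (3 bits).
Byte 2: 0xA9 = 10101001 (10xxxxxx ✓), payload 101001.
Byte 3: 0xB8 = 10111000 (10xxxxxx ✓), payload 111000.
Byte 4: 0xA9 = 10101001 (10xxxxxx ✓), payload 101001.
Concatenate: 001101001111000101001 = 0x69E29 (21 bits → U+69E29).

U+69E29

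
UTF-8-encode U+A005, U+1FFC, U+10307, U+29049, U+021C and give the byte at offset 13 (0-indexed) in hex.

0x89

U+A005 → 3-byte form EA 80 85 at offsets 0–2.
U+1FFC → 3-byte form E1 BF BC at offsets 3–5.
U+10307 → 4-byte form F0 90 8C 87 at offsets 6–9.
U+29049 → 4-byte form F0 A9 81 89 at offsets 10–13.
Offset 13 falls in char 4's range; it's byte 4 of F0 A9 81 89 = 0x89.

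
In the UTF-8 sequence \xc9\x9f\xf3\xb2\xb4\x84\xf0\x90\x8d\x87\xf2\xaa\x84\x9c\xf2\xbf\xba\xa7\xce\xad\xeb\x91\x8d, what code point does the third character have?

Offset 0: leading byte 0xC9 = 11001001 → 2-byte char #1 = C9 9F.
Offset 2: leading byte 0xF3 = 11110011 → 4-byte char #2 = F3 B2 B4 84.
Offset 6: leading byte 0xF0 = 11110000 → 4-byte char #3 = F0 90 8D 87.
Leading byte 0xF0 = 11110000 matches 11110xxx → 4-byte sequence.
Byte 1: 0xF0 = 11110000, payload 000 (3 bits).
Byte 2: 0x90 = 10010000 (10xxxxxx ✓), payload 010000.
Byte 3: 0x8D = 10001101 (10xxxxxx ✓), payload 001101.
Byte 4: 0x87 = 10000111 (10xxxxxx ✓), payload 000111.
Concatenate: 000010000001101000111 = 0x10347 (21 bits → U+10347).

U+10347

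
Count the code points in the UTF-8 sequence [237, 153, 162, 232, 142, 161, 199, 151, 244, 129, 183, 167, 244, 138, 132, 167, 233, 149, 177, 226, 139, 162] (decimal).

Byte at offset 0: 0xED = 11101101 → 3-byte char (#1). Advance 3.
Byte at offset 3: 0xE8 = 11101000 → 3-byte char (#2). Advance 3.
Byte at offset 6: 0xC7 = 11000111 → 2-byte char (#3). Advance 2.
Byte at offset 8: 0xF4 = 11110100 → 4-byte char (#4). Advance 4.
Byte at offset 12: 0xF4 = 11110100 → 4-byte char (#5). Advance 4.
Byte at offset 16: 0xE9 = 11101001 → 3-byte char (#6). Advance 3.
Byte at offset 19: 0xE2 = 11100010 → 3-byte char (#7). Advance 3.
Reached end at offset 22 after 7 code points.

7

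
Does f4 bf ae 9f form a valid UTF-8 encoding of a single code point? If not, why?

Leading byte 0xF4 = 11110100 → 4-byte form.
Payload = 0x13FB9F, which exceeds U+10FFFF, the maximum Unicode code point. (Leading bytes F5–FF, or F4 followed by ≥ 0x90, are invalid.)

invalid (encodes a value above U+10FFFF)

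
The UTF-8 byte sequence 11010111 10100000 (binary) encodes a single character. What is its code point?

Leading byte 0xD7 = 11010111 matches 110xxxxx → 2-byte sequence.
Byte 1: 0xD7 = 11010111, payload 10111 (5 bits).
Byte 2: 0xA0 = 10100000 (10xxxxxx ✓), payload 100000.
Concatenate: 10111100000 = 0x5E0 (11 bits → U+05E0).

U+05E0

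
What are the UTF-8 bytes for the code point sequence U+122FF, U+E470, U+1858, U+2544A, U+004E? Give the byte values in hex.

F0 92 8B BF EE 91 B0 E1 A1 98 F0 A5 91 8A 4E

U+122FF: 4-byte form → F0 92 8B BF.
U+E470: 3-byte form → EE 91 B0.
U+1858: 3-byte form → E1 A1 98.
U+2544A: 4-byte form → F0 A5 91 8A.
U+004E: 1-byte form → 4E.
Concatenated (15 bytes): F0 92 8B BF EE 91 B0 E1 A1 98 F0 A5 91 8A 4E.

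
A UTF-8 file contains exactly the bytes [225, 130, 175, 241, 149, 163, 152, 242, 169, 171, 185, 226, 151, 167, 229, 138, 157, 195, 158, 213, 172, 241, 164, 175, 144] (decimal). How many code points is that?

8

Byte at offset 0: 0xE1 = 11100001 → 3-byte char (#1). Advance 3.
Byte at offset 3: 0xF1 = 11110001 → 4-byte char (#2). Advance 4.
Byte at offset 7: 0xF2 = 11110010 → 4-byte char (#3). Advance 4.
Byte at offset 11: 0xE2 = 11100010 → 3-byte char (#4). Advance 3.
Byte at offset 14: 0xE5 = 11100101 → 3-byte char (#5). Advance 3.
Byte at offset 17: 0xC3 = 11000011 → 2-byte char (#6). Advance 2.
Byte at offset 19: 0xD5 = 11010101 → 2-byte char (#7). Advance 2.
Byte at offset 21: 0xF1 = 11110001 → 4-byte char (#8). Advance 4.
Reached end at offset 25 after 8 code points.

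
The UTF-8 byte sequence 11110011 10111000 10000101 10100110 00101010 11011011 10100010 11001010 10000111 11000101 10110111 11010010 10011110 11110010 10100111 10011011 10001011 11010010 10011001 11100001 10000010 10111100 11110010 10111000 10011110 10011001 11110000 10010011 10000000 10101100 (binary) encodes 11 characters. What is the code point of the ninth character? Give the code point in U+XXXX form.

U+10BC

Offset 0: leading byte 0xF3 = 11110011 → 4-byte char #1 = F3 B8 85 A6.
Offset 4: leading byte 0x2A = 00101010 → 1-byte char #2 = 2A.
Offset 5: leading byte 0xDB = 11011011 → 2-byte char #3 = DB A2.
Offset 7: leading byte 0xCA = 11001010 → 2-byte char #4 = CA 87.
Offset 9: leading byte 0xC5 = 11000101 → 2-byte char #5 = C5 B7.
Offset 11: leading byte 0xD2 = 11010010 → 2-byte char #6 = D2 9E.
Offset 13: leading byte 0xF2 = 11110010 → 4-byte char #7 = F2 A7 9B 8B.
Offset 17: leading byte 0xD2 = 11010010 → 2-byte char #8 = D2 99.
Offset 19: leading byte 0xE1 = 11100001 → 3-byte char #9 = E1 82 BC.
Leading byte 0xE1 = 11100001 matches 1110xxxx → 3-byte sequence.
Byte 1: 0xE1 = 11100001, payload 0001 (4 bits).
Byte 2: 0x82 = 10000010 (10xxxxxx ✓), payload 000010.
Byte 3: 0xBC = 10111100 (10xxxxxx ✓), payload 111100.
Concatenate: 0001000010111100 = 0x10BC (16 bits → U+10BC).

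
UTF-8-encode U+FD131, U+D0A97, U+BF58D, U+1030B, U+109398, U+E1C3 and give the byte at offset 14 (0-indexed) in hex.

0x8C

U+FD131 → 4-byte form F3 BD 84 B1 at offsets 0–3.
U+D0A97 → 4-byte form F3 90 AA 97 at offsets 4–7.
U+BF58D → 4-byte form F2 BF 96 8D at offsets 8–11.
U+1030B → 4-byte form F0 90 8C 8B at offsets 12–15.
Offset 14 falls in char 4's range; it's byte 3 of F0 90 8C 8B = 0x8C.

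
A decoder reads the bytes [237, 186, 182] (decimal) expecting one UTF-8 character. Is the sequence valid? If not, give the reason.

Structurally a 3-byte sequence; payload = 0xDEB6.
But 0xDEB6 is in U+D800–U+DFFF, the surrogate range. Surrogates are not Unicode scalar values and are forbidden in UTF-8.

invalid (encodes a surrogate (U+D800–U+DFFF))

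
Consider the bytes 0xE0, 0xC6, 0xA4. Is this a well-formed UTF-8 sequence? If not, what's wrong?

Leading byte 0xE0 = 11100000 → 3-byte form.
Byte 2 is 0xC6 = 11000110, which is not 10xxxxxx — expected a continuation byte.

invalid (non-continuation byte where continuation expected)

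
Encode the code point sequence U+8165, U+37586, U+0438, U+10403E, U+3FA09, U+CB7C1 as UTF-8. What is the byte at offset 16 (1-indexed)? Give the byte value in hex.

1-indexed offset 16 is 0-indexed offset 15.
U+8165 → 3-byte form E8 85 A5 at offsets 0–2.
U+37586 → 4-byte form F0 B7 96 86 at offsets 3–6.
U+0438 → 2-byte form D0 B8 at offsets 7–8.
U+10403E → 4-byte form F4 84 80 BE at offsets 9–12.
U+3FA09 → 4-byte form F0 BF A8 89 at offsets 13–16.
Offset 15 falls in char 5's range; it's byte 3 of F0 BF A8 89 = 0xA8.

0xA8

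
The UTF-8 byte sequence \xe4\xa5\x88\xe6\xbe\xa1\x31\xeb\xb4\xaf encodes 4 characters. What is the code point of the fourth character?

Offset 0: leading byte 0xE4 = 11100100 → 3-byte char #1 = E4 A5 88.
Offset 3: leading byte 0xE6 = 11100110 → 3-byte char #2 = E6 BE A1.
Offset 6: leading byte 0x31 = 00110001 → 1-byte char #3 = 31.
Offset 7: leading byte 0xEB = 11101011 → 3-byte char #4 = EB B4 AF.
Leading byte 0xEB = 11101011 matches 1110xxxx → 3-byte sequence.
Byte 1: 0xEB = 11101011, payload 1011 (4 bits).
Byte 2: 0xB4 = 10110100 (10xxxxxx ✓), payload 110100.
Byte 3: 0xAF = 10101111 (10xxxxxx ✓), payload 101111.
Concatenate: 1011110100101111 = 0xBD2F (16 bits → U+BD2F).

U+BD2F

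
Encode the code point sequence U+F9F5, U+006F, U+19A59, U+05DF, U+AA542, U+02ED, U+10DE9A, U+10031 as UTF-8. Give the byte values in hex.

EF A7 B5 6F F0 99 A9 99 D7 9F F2 AA 95 82 CB AD F4 8D BA 9A F0 90 80 B1

U+F9F5: 3-byte form → EF A7 B5.
U+006F: 1-byte form → 6F.
U+19A59: 4-byte form → F0 99 A9 99.
U+05DF: 2-byte form → D7 9F.
U+AA542: 4-byte form → F2 AA 95 82.
U+02ED: 2-byte form → CB AD.
U+10DE9A: 4-byte form → F4 8D BA 9A.
U+10031: 4-byte form → F0 90 80 B1.
Concatenated (24 bytes): EF A7 B5 6F F0 99 A9 99 D7 9F F2 AA 95 82 CB AD F4 8D BA 9A F0 90 80 B1.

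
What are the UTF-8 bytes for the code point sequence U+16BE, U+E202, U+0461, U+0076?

U+16BE: 3-byte form → E1 9A BE.
U+E202: 3-byte form → EE 88 82.
U+0461: 2-byte form → D1 A1.
U+0076: 1-byte form → 76.
Concatenated (9 bytes): E1 9A BE EE 88 82 D1 A1 76.

E1 9A BE EE 88 82 D1 A1 76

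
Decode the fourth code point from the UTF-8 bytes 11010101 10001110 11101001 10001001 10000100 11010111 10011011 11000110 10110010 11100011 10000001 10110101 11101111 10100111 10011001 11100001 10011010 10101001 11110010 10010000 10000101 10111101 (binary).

U+01B2

Offset 0: leading byte 0xD5 = 11010101 → 2-byte char #1 = D5 8E.
Offset 2: leading byte 0xE9 = 11101001 → 3-byte char #2 = E9 89 84.
Offset 5: leading byte 0xD7 = 11010111 → 2-byte char #3 = D7 9B.
Offset 7: leading byte 0xC6 = 11000110 → 2-byte char #4 = C6 B2.
Leading byte 0xC6 = 11000110 matches 110xxxxx → 2-byte sequence.
Byte 1: 0xC6 = 11000110, payload 00110 (5 bits).
Byte 2: 0xB2 = 10110010 (10xxxxxx ✓), payload 110010.
Concatenate: 00110110010 = 0x1B2 (11 bits → U+01B2).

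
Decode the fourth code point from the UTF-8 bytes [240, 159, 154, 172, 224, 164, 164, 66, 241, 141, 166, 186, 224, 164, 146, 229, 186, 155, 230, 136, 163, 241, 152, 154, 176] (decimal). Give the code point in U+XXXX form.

Offset 0: leading byte 0xF0 = 11110000 → 4-byte char #1 = F0 9F 9A AC.
Offset 4: leading byte 0xE0 = 11100000 → 3-byte char #2 = E0 A4 A4.
Offset 7: leading byte 0x42 = 01000010 → 1-byte char #3 = 42.
Offset 8: leading byte 0xF1 = 11110001 → 4-byte char #4 = F1 8D A6 BA.
Leading byte 0xF1 = 11110001 matches 11110xxx → 4-byte sequence.
Byte 1: 0xF1 = 11110001, payload 001 (3 bits).
Byte 2: 0x8D = 10001101 (10xxxxxx ✓), payload 001101.
Byte 3: 0xA6 = 10100110 (10xxxxxx ✓), payload 100110.
Byte 4: 0xBA = 10111010 (10xxxxxx ✓), payload 111010.
Concatenate: 001001101100110111010 = 0x4D9BA (21 bits → U+4D9BA).

U+4D9BA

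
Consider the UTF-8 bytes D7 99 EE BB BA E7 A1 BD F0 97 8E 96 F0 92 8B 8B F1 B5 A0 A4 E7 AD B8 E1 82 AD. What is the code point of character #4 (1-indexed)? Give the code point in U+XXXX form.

U+17396

Offset 0: leading byte 0xD7 = 11010111 → 2-byte char #1 = D7 99.
Offset 2: leading byte 0xEE = 11101110 → 3-byte char #2 = EE BB BA.
Offset 5: leading byte 0xE7 = 11100111 → 3-byte char #3 = E7 A1 BD.
Offset 8: leading byte 0xF0 = 11110000 → 4-byte char #4 = F0 97 8E 96.
Leading byte 0xF0 = 11110000 matches 11110xxx → 4-byte sequence.
Byte 1: 0xF0 = 11110000, payload 000 (3 bits).
Byte 2: 0x97 = 10010111 (10xxxxxx ✓), payload 010111.
Byte 3: 0x8E = 10001110 (10xxxxxx ✓), payload 001110.
Byte 4: 0x96 = 10010110 (10xxxxxx ✓), payload 010110.
Concatenate: 000010111001110010110 = 0x17396 (21 bits → U+17396).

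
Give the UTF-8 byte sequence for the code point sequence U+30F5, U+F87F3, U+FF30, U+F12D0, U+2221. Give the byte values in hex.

U+30F5: 3-byte form → E3 83 B5.
U+F87F3: 4-byte form → F3 B8 9F B3.
U+FF30: 3-byte form → EF BC B0.
U+F12D0: 4-byte form → F3 B1 8B 90.
U+2221: 3-byte form → E2 88 A1.
Concatenated (17 bytes): E3 83 B5 F3 B8 9F B3 EF BC B0 F3 B1 8B 90 E2 88 A1.

E3 83 B5 F3 B8 9F B3 EF BC B0 F3 B1 8B 90 E2 88 A1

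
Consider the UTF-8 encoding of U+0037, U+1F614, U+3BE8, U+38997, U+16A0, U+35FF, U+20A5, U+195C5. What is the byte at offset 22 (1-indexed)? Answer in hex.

0xF0

1-indexed offset 22 is 0-indexed offset 21.
U+0037 → 1-byte form 37 at offsets 0–0.
U+1F614 → 4-byte form F0 9F 98 94 at offsets 1–4.
U+3BE8 → 3-byte form E3 AF A8 at offsets 5–7.
U+38997 → 4-byte form F0 B8 A6 97 at offsets 8–11.
U+16A0 → 3-byte form E1 9A A0 at offsets 12–14.
U+35FF → 3-byte form E3 97 BF at offsets 15–17.
U+20A5 → 3-byte form E2 82 A5 at offsets 18–20.
U+195C5 → 4-byte form F0 99 97 85 at offsets 21–24.
Offset 21 falls in char 8's range; it's byte 1 of F0 99 97 85 = 0xF0.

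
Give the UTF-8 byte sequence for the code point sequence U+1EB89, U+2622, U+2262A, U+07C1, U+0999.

U+1EB89: 4-byte form → F0 9E AE 89.
U+2622: 3-byte form → E2 98 A2.
U+2262A: 4-byte form → F0 A2 98 AA.
U+07C1: 2-byte form → DF 81.
U+0999: 3-byte form → E0 A6 99.
Concatenated (16 bytes): F0 9E AE 89 E2 98 A2 F0 A2 98 AA DF 81 E0 A6 99.

F0 9E AE 89 E2 98 A2 F0 A2 98 AA DF 81 E0 A6 99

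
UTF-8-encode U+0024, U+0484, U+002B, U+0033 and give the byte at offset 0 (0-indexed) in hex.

U+0024 → 1-byte form 24 at offsets 0–0.
Offset 0 falls in char 1's range; it's byte 1 of 24 = 0x24.

0x24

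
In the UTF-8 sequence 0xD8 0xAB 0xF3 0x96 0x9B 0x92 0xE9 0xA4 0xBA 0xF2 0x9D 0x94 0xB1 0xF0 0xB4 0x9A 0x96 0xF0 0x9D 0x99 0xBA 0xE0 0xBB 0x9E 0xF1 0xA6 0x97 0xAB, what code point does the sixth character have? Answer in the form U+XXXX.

Offset 0: leading byte 0xD8 = 11011000 → 2-byte char #1 = D8 AB.
Offset 2: leading byte 0xF3 = 11110011 → 4-byte char #2 = F3 96 9B 92.
Offset 6: leading byte 0xE9 = 11101001 → 3-byte char #3 = E9 A4 BA.
Offset 9: leading byte 0xF2 = 11110010 → 4-byte char #4 = F2 9D 94 B1.
Offset 13: leading byte 0xF0 = 11110000 → 4-byte char #5 = F0 B4 9A 96.
Offset 17: leading byte 0xF0 = 11110000 → 4-byte char #6 = F0 9D 99 BA.
Leading byte 0xF0 = 11110000 matches 11110xxx → 4-byte sequence.
Byte 1: 0xF0 = 11110000, payload 000 (3 bits).
Byte 2: 0x9D = 10011101 (10xxxxxx ✓), payload 011101.
Byte 3: 0x99 = 10011001 (10xxxxxx ✓), payload 011001.
Byte 4: 0xBA = 10111010 (10xxxxxx ✓), payload 111010.
Concatenate: 000011101011001111010 = 0x1D67A (21 bits → U+1D67A).

U+1D67A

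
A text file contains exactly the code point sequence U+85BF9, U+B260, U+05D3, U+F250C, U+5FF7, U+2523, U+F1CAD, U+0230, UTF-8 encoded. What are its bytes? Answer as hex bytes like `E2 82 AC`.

U+85BF9: 4-byte form → F2 85 AF B9.
U+B260: 3-byte form → EB 89 A0.
U+05D3: 2-byte form → D7 93.
U+F250C: 4-byte form → F3 B2 94 8C.
U+5FF7: 3-byte form → E5 BF B7.
U+2523: 3-byte form → E2 94 A3.
U+F1CAD: 4-byte form → F3 B1 B2 AD.
U+0230: 2-byte form → C8 B0.
Concatenated (25 bytes): F2 85 AF B9 EB 89 A0 D7 93 F3 B2 94 8C E5 BF B7 E2 94 A3 F3 B1 B2 AD C8 B0.

F2 85 AF B9 EB 89 A0 D7 93 F3 B2 94 8C E5 BF B7 E2 94 A3 F3 B1 B2 AD C8 B0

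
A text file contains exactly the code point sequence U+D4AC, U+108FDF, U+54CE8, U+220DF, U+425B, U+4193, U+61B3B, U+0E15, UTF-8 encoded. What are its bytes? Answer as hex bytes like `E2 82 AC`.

U+D4AC: 3-byte form → ED 92 AC.
U+108FDF: 4-byte form → F4 88 BF 9F.
U+54CE8: 4-byte form → F1 94 B3 A8.
U+220DF: 4-byte form → F0 A2 83 9F.
U+425B: 3-byte form → E4 89 9B.
U+4193: 3-byte form → E4 86 93.
U+61B3B: 4-byte form → F1 A1 AC BB.
U+0E15: 3-byte form → E0 B8 95.
Concatenated (28 bytes): ED 92 AC F4 88 BF 9F F1 94 B3 A8 F0 A2 83 9F E4 89 9B E4 86 93 F1 A1 AC BB E0 B8 95.

ED 92 AC F4 88 BF 9F F1 94 B3 A8 F0 A2 83 9F E4 89 9B E4 86 93 F1 A1 AC BB E0 B8 95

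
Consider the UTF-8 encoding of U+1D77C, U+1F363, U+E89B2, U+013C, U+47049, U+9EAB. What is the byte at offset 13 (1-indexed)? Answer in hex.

1-indexed offset 13 is 0-indexed offset 12.
U+1D77C → 4-byte form F0 9D 9D BC at offsets 0–3.
U+1F363 → 4-byte form F0 9F 8D A3 at offsets 4–7.
U+E89B2 → 4-byte form F3 A8 A6 B2 at offsets 8–11.
U+013C → 2-byte form C4 BC at offsets 12–13.
Offset 12 falls in char 4's range; it's byte 1 of C4 BC = 0xC4.

0xC4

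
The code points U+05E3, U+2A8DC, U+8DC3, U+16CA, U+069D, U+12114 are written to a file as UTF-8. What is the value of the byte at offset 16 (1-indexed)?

0x92

1-indexed offset 16 is 0-indexed offset 15.
U+05E3 → 2-byte form D7 A3 at offsets 0–1.
U+2A8DC → 4-byte form F0 AA A3 9C at offsets 2–5.
U+8DC3 → 3-byte form E8 B7 83 at offsets 6–8.
U+16CA → 3-byte form E1 9B 8A at offsets 9–11.
U+069D → 2-byte form DA 9D at offsets 12–13.
U+12114 → 4-byte form F0 92 84 94 at offsets 14–17.
Offset 15 falls in char 6's range; it's byte 2 of F0 92 84 94 = 0x92.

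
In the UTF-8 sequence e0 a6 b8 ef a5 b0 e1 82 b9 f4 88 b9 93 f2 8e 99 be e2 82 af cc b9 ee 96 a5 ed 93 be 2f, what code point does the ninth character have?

Offset 0: leading byte 0xE0 = 11100000 → 3-byte char #1 = E0 A6 B8.
Offset 3: leading byte 0xEF = 11101111 → 3-byte char #2 = EF A5 B0.
Offset 6: leading byte 0xE1 = 11100001 → 3-byte char #3 = E1 82 B9.
Offset 9: leading byte 0xF4 = 11110100 → 4-byte char #4 = F4 88 B9 93.
Offset 13: leading byte 0xF2 = 11110010 → 4-byte char #5 = F2 8E 99 BE.
Offset 17: leading byte 0xE2 = 11100010 → 3-byte char #6 = E2 82 AF.
Offset 20: leading byte 0xCC = 11001100 → 2-byte char #7 = CC B9.
Offset 22: leading byte 0xEE = 11101110 → 3-byte char #8 = EE 96 A5.
Offset 25: leading byte 0xED = 11101101 → 3-byte char #9 = ED 93 BE.
Leading byte 0xED = 11101101 matches 1110xxxx → 3-byte sequence.
Byte 1: 0xED = 11101101, payload 1101 (4 bits).
Byte 2: 0x93 = 10010011 (10xxxxxx ✓), payload 010011.
Byte 3: 0xBE = 10111110 (10xxxxxx ✓), payload 111110.
Concatenate: 1101010011111110 = 0xD4FE (16 bits → U+D4FE).

U+D4FE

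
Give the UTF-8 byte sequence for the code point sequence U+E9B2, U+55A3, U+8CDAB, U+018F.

U+E9B2: 3-byte form → EE A6 B2.
U+55A3: 3-byte form → E5 96 A3.
U+8CDAB: 4-byte form → F2 8C B6 AB.
U+018F: 2-byte form → C6 8F.
Concatenated (12 bytes): EE A6 B2 E5 96 A3 F2 8C B6 AB C6 8F.

EE A6 B2 E5 96 A3 F2 8C B6 AB C6 8F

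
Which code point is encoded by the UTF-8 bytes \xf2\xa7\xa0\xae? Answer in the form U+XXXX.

U+A782E

Leading byte 0xF2 = 11110010 matches 11110xxx → 4-byte sequence.
Byte 1: 0xF2 = 11110010, payload 010 (3 bits).
Byte 2: 0xA7 = 10100111 (10xxxxxx ✓), payload 100111.
Byte 3: 0xA0 = 10100000 (10xxxxxx ✓), payload 100000.
Byte 4: 0xAE = 10101110 (10xxxxxx ✓), payload 101110.
Concatenate: 010100111100000101110 = 0xA782E (21 bits → U+A782E).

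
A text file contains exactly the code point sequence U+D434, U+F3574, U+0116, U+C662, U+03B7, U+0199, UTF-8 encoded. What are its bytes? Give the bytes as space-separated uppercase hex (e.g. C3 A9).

U+D434: 3-byte form → ED 90 B4.
U+F3574: 4-byte form → F3 B3 95 B4.
U+0116: 2-byte form → C4 96.
U+C662: 3-byte form → EC 99 A2.
U+03B7: 2-byte form → CE B7.
U+0199: 2-byte form → C6 99.
Concatenated (16 bytes): ED 90 B4 F3 B3 95 B4 C4 96 EC 99 A2 CE B7 C6 99.

ED 90 B4 F3 B3 95 B4 C4 96 EC 99 A2 CE B7 C6 99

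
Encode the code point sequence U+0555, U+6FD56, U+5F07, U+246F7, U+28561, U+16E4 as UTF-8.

U+0555: 2-byte form → D5 95.
U+6FD56: 4-byte form → F1 AF B5 96.
U+5F07: 3-byte form → E5 BC 87.
U+246F7: 4-byte form → F0 A4 9B B7.
U+28561: 4-byte form → F0 A8 95 A1.
U+16E4: 3-byte form → E1 9B A4.
Concatenated (20 bytes): D5 95 F1 AF B5 96 E5 BC 87 F0 A4 9B B7 F0 A8 95 A1 E1 9B A4.

D5 95 F1 AF B5 96 E5 BC 87 F0 A4 9B B7 F0 A8 95 A1 E1 9B A4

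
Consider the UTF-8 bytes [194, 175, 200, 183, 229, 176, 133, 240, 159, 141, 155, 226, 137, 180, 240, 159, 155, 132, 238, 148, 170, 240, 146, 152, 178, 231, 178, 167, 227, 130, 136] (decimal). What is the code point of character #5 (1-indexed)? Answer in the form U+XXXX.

Offset 0: leading byte 0xC2 = 11000010 → 2-byte char #1 = C2 AF.
Offset 2: leading byte 0xC8 = 11001000 → 2-byte char #2 = C8 B7.
Offset 4: leading byte 0xE5 = 11100101 → 3-byte char #3 = E5 B0 85.
Offset 7: leading byte 0xF0 = 11110000 → 4-byte char #4 = F0 9F 8D 9B.
Offset 11: leading byte 0xE2 = 11100010 → 3-byte char #5 = E2 89 B4.
Leading byte 0xE2 = 11100010 matches 1110xxxx → 3-byte sequence.
Byte 1: 0xE2 = 11100010, payload 0010 (4 bits).
Byte 2: 0x89 = 10001001 (10xxxxxx ✓), payload 001001.
Byte 3: 0xB4 = 10110100 (10xxxxxx ✓), payload 110100.
Concatenate: 0010001001110100 = 0x2274 (16 bits → U+2274).

U+2274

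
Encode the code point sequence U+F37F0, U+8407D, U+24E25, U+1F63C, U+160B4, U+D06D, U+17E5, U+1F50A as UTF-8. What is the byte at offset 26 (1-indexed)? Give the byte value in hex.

1-indexed offset 26 is 0-indexed offset 25.
U+F37F0 → 4-byte form F3 B3 9F B0 at offsets 0–3.
U+8407D → 4-byte form F2 84 81 BD at offsets 4–7.
U+24E25 → 4-byte form F0 A4 B8 A5 at offsets 8–11.
U+1F63C → 4-byte form F0 9F 98 BC at offsets 12–15.
U+160B4 → 4-byte form F0 96 82 B4 at offsets 16–19.
U+D06D → 3-byte form ED 81 AD at offsets 20–22.
U+17E5 → 3-byte form E1 9F A5 at offsets 23–25.
Offset 25 falls in char 7's range; it's byte 3 of E1 9F A5 = 0xA5.

0xA5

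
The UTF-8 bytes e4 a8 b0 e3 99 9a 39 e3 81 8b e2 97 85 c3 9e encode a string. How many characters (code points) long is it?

Byte at offset 0: 0xE4 = 11100100 → 3-byte char (#1). Advance 3.
Byte at offset 3: 0xE3 = 11100011 → 3-byte char (#2). Advance 3.
Byte at offset 6: 0x39 = 00111001 → 1-byte char (#3). Advance 1.
Byte at offset 7: 0xE3 = 11100011 → 3-byte char (#4). Advance 3.
Byte at offset 10: 0xE2 = 11100010 → 3-byte char (#5). Advance 3.
Byte at offset 13: 0xC3 = 11000011 → 2-byte char (#6). Advance 2.
Reached end at offset 15 after 6 code points.

6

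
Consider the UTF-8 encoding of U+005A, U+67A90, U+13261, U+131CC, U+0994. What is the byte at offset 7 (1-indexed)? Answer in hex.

1-indexed offset 7 is 0-indexed offset 6.
U+005A → 1-byte form 5A at offsets 0–0.
U+67A90 → 4-byte form F1 A7 AA 90 at offsets 1–4.
U+13261 → 4-byte form F0 93 89 A1 at offsets 5–8.
Offset 6 falls in char 3's range; it's byte 2 of F0 93 89 A1 = 0x93.

0x93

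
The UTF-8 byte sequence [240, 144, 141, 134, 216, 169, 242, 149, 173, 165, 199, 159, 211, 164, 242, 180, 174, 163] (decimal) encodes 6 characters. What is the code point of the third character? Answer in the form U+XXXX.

Offset 0: leading byte 0xF0 = 11110000 → 4-byte char #1 = F0 90 8D 86.
Offset 4: leading byte 0xD8 = 11011000 → 2-byte char #2 = D8 A9.
Offset 6: leading byte 0xF2 = 11110010 → 4-byte char #3 = F2 95 AD A5.
Leading byte 0xF2 = 11110010 matches 11110xxx → 4-byte sequence.
Byte 1: 0xF2 = 11110010, payload 010 (3 bits).
Byte 2: 0x95 = 10010101 (10xxxxxx ✓), payload 010101.
Byte 3: 0xAD = 10101101 (10xxxxxx ✓), payload 101101.
Byte 4: 0xA5 = 10100101 (10xxxxxx ✓), payload 100101.
Concatenate: 010010101101101100101 = 0x95B65 (21 bits → U+95B65).

U+95B65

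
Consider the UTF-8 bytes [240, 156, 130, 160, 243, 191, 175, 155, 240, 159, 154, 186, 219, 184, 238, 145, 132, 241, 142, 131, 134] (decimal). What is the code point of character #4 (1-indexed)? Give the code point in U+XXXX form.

U+06F8

Offset 0: leading byte 0xF0 = 11110000 → 4-byte char #1 = F0 9C 82 A0.
Offset 4: leading byte 0xF3 = 11110011 → 4-byte char #2 = F3 BF AF 9B.
Offset 8: leading byte 0xF0 = 11110000 → 4-byte char #3 = F0 9F 9A BA.
Offset 12: leading byte 0xDB = 11011011 → 2-byte char #4 = DB B8.
Leading byte 0xDB = 11011011 matches 110xxxxx → 2-byte sequence.
Byte 1: 0xDB = 11011011, payload 11011 (5 bits).
Byte 2: 0xB8 = 10111000 (10xxxxxx ✓), payload 111000.
Concatenate: 11011111000 = 0x6F8 (11 bits → U+06F8).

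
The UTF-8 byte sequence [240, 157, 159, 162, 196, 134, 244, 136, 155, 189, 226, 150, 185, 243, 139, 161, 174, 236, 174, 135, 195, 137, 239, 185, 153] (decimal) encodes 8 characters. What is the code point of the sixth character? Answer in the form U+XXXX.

U+CB87

Offset 0: leading byte 0xF0 = 11110000 → 4-byte char #1 = F0 9D 9F A2.
Offset 4: leading byte 0xC4 = 11000100 → 2-byte char #2 = C4 86.
Offset 6: leading byte 0xF4 = 11110100 → 4-byte char #3 = F4 88 9B BD.
Offset 10: leading byte 0xE2 = 11100010 → 3-byte char #4 = E2 96 B9.
Offset 13: leading byte 0xF3 = 11110011 → 4-byte char #5 = F3 8B A1 AE.
Offset 17: leading byte 0xEC = 11101100 → 3-byte char #6 = EC AE 87.
Leading byte 0xEC = 11101100 matches 1110xxxx → 3-byte sequence.
Byte 1: 0xEC = 11101100, payload 1100 (4 bits).
Byte 2: 0xAE = 10101110 (10xxxxxx ✓), payload 101110.
Byte 3: 0x87 = 10000111 (10xxxxxx ✓), payload 000111.
Concatenate: 1100101110000111 = 0xCB87 (16 bits → U+CB87).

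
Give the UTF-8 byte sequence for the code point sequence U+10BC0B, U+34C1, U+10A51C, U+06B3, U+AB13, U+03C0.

F4 8B B0 8B E3 93 81 F4 8A 94 9C DA B3 EA AC 93 CF 80

U+10BC0B: 4-byte form → F4 8B B0 8B.
U+34C1: 3-byte form → E3 93 81.
U+10A51C: 4-byte form → F4 8A 94 9C.
U+06B3: 2-byte form → DA B3.
U+AB13: 3-byte form → EA AC 93.
U+03C0: 2-byte form → CF 80.
Concatenated (18 bytes): F4 8B B0 8B E3 93 81 F4 8A 94 9C DA B3 EA AC 93 CF 80.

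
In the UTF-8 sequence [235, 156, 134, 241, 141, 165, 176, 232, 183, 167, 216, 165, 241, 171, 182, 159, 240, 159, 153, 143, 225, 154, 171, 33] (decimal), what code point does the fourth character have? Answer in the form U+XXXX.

Offset 0: leading byte 0xEB = 11101011 → 3-byte char #1 = EB 9C 86.
Offset 3: leading byte 0xF1 = 11110001 → 4-byte char #2 = F1 8D A5 B0.
Offset 7: leading byte 0xE8 = 11101000 → 3-byte char #3 = E8 B7 A7.
Offset 10: leading byte 0xD8 = 11011000 → 2-byte char #4 = D8 A5.
Leading byte 0xD8 = 11011000 matches 110xxxxx → 2-byte sequence.
Byte 1: 0xD8 = 11011000, payload 11000 (5 bits).
Byte 2: 0xA5 = 10100101 (10xxxxxx ✓), payload 100101.
Concatenate: 11000100101 = 0x625 (11 bits → U+0625).

U+0625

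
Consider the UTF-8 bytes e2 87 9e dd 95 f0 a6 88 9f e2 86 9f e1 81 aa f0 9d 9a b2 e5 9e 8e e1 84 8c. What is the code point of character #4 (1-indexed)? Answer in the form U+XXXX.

Offset 0: leading byte 0xE2 = 11100010 → 3-byte char #1 = E2 87 9E.
Offset 3: leading byte 0xDD = 11011101 → 2-byte char #2 = DD 95.
Offset 5: leading byte 0xF0 = 11110000 → 4-byte char #3 = F0 A6 88 9F.
Offset 9: leading byte 0xE2 = 11100010 → 3-byte char #4 = E2 86 9F.
Leading byte 0xE2 = 11100010 matches 1110xxxx → 3-byte sequence.
Byte 1: 0xE2 = 11100010, payload 0010 (4 bits).
Byte 2: 0x86 = 10000110 (10xxxxxx ✓), payload 000110.
Byte 3: 0x9F = 10011111 (10xxxxxx ✓), payload 011111.
Concatenate: 0010000110011111 = 0x219F (16 bits → U+219F).

U+219F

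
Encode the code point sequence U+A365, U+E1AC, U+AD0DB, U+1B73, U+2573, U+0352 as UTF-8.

EA 8D A5 EE 86 AC F2 AD 83 9B E1 AD B3 E2 95 B3 CD 92

U+A365: 3-byte form → EA 8D A5.
U+E1AC: 3-byte form → EE 86 AC.
U+AD0DB: 4-byte form → F2 AD 83 9B.
U+1B73: 3-byte form → E1 AD B3.
U+2573: 3-byte form → E2 95 B3.
U+0352: 2-byte form → CD 92.
Concatenated (18 bytes): EA 8D A5 EE 86 AC F2 AD 83 9B E1 AD B3 E2 95 B3 CD 92.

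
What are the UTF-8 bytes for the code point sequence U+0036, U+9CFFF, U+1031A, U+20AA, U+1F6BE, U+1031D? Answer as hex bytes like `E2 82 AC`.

U+0036: 1-byte form → 36.
U+9CFFF: 4-byte form → F2 9C BF BF.
U+1031A: 4-byte form → F0 90 8C 9A.
U+20AA: 3-byte form → E2 82 AA.
U+1F6BE: 4-byte form → F0 9F 9A BE.
U+1031D: 4-byte form → F0 90 8C 9D.
Concatenated (20 bytes): 36 F2 9C BF BF F0 90 8C 9A E2 82 AA F0 9F 9A BE F0 90 8C 9D.

36 F2 9C BF BF F0 90 8C 9A E2 82 AA F0 9F 9A BE F0 90 8C 9D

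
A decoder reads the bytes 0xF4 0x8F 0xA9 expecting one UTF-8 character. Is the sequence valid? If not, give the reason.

invalid (sequence truncated)

Leading byte 0xF4 = 11110100 → 4-byte form, but only 3 bytes are present.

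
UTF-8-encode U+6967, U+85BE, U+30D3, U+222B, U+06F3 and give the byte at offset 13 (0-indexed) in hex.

0xB3

U+6967 → 3-byte form E6 A5 A7 at offsets 0–2.
U+85BE → 3-byte form E8 96 BE at offsets 3–5.
U+30D3 → 3-byte form E3 83 93 at offsets 6–8.
U+222B → 3-byte form E2 88 AB at offsets 9–11.
U+06F3 → 2-byte form DB B3 at offsets 12–13.
Offset 13 falls in char 5's range; it's byte 2 of DB B3 = 0xB3.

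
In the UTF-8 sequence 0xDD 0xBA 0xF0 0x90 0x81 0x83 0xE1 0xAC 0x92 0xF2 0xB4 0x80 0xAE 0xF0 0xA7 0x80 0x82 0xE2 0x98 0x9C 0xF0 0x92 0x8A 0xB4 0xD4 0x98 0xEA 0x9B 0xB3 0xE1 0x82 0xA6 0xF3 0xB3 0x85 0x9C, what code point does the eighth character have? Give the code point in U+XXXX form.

Offset 0: leading byte 0xDD = 11011101 → 2-byte char #1 = DD BA.
Offset 2: leading byte 0xF0 = 11110000 → 4-byte char #2 = F0 90 81 83.
Offset 6: leading byte 0xE1 = 11100001 → 3-byte char #3 = E1 AC 92.
Offset 9: leading byte 0xF2 = 11110010 → 4-byte char #4 = F2 B4 80 AE.
Offset 13: leading byte 0xF0 = 11110000 → 4-byte char #5 = F0 A7 80 82.
Offset 17: leading byte 0xE2 = 11100010 → 3-byte char #6 = E2 98 9C.
Offset 20: leading byte 0xF0 = 11110000 → 4-byte char #7 = F0 92 8A B4.
Offset 24: leading byte 0xD4 = 11010100 → 2-byte char #8 = D4 98.
Leading byte 0xD4 = 11010100 matches 110xxxxx → 2-byte sequence.
Byte 1: 0xD4 = 11010100, payload 10100 (5 bits).
Byte 2: 0x98 = 10011000 (10xxxxxx ✓), payload 011000.
Concatenate: 10100011000 = 0x518 (11 bits → U+0518).

U+0518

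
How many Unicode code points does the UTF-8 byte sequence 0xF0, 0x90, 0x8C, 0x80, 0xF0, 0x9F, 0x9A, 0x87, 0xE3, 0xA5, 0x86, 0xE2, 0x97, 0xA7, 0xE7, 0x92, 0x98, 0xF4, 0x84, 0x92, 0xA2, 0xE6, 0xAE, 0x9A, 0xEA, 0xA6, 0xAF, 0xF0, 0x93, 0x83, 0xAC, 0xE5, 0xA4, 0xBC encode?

10

Byte at offset 0: 0xF0 = 11110000 → 4-byte char (#1). Advance 4.
Byte at offset 4: 0xF0 = 11110000 → 4-byte char (#2). Advance 4.
Byte at offset 8: 0xE3 = 11100011 → 3-byte char (#3). Advance 3.
Byte at offset 11: 0xE2 = 11100010 → 3-byte char (#4). Advance 3.
Byte at offset 14: 0xE7 = 11100111 → 3-byte char (#5). Advance 3.
Byte at offset 17: 0xF4 = 11110100 → 4-byte char (#6). Advance 4.
Byte at offset 21: 0xE6 = 11100110 → 3-byte char (#7). Advance 3.
Byte at offset 24: 0xEA = 11101010 → 3-byte char (#8). Advance 3.
Byte at offset 27: 0xF0 = 11110000 → 4-byte char (#9). Advance 4.
Byte at offset 31: 0xE5 = 11100101 → 3-byte char (#10). Advance 3.
Reached end at offset 34 after 10 code points.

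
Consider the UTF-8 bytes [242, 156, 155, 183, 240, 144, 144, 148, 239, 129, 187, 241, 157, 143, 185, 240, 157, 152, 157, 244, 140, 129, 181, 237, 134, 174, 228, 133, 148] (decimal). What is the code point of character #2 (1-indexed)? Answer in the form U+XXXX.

Offset 0: leading byte 0xF2 = 11110010 → 4-byte char #1 = F2 9C 9B B7.
Offset 4: leading byte 0xF0 = 11110000 → 4-byte char #2 = F0 90 90 94.
Leading byte 0xF0 = 11110000 matches 11110xxx → 4-byte sequence.
Byte 1: 0xF0 = 11110000, payload 000 (3 bits).
Byte 2: 0x90 = 10010000 (10xxxxxx ✓), payload 010000.
Byte 3: 0x90 = 10010000 (10xxxxxx ✓), payload 010000.
Byte 4: 0x94 = 10010100 (10xxxxxx ✓), payload 010100.
Concatenate: 000010000010000010100 = 0x10414 (21 bits → U+10414).

U+10414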